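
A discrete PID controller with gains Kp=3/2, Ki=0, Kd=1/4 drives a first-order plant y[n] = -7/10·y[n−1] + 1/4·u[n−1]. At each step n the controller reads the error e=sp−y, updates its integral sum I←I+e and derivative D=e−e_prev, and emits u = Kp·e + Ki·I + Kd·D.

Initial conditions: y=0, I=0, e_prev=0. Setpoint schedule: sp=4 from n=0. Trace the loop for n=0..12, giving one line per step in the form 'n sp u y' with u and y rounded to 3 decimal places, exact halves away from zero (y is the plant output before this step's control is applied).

0 4 7.000 0.000
1 4 2.938 1.750
2 4 7.296 -0.491
3 4 2.084 2.167
4 4 8.285 -0.996
5 4 0.906 2.769
6 4 9.687 -1.712
7 4 -0.763 3.620
8 4 11.673 -2.725
9 4 -3.126 4.825
10 4 14.485 -4.159
11 4 -6.472 6.533
12 4 18.467 -6.191

(exact arithmetic carried between steps; '≈' marks a value shown rounded to 6 d.p. or computed from one; I and e_prev carry over from the previous line; the table rounds u and y to 3 d.p., halves away from zero)
n=0: y=0, sp=4, e=sp−y=4; I=4, D=e−e_prev=4; u=3/2·4+0·4+1/4·4=7; next y=-7/10·0+1/4·7=1.75
n=1: y=1.75, sp=4, e=sp−y=2.25; I=6.25, D=e−e_prev=-1.75; u=3/2·2.25+0·6.25+1/4·(-1.75)=2.9375; next y=-7/10·1.75+1/4·2.9375=-0.490625
n=2: y=-0.490625, sp=4, e=sp−y=4.490625; I=10.740625, D=e−e_prev=2.240625; u=3/2·4.490625+0·10.740625+1/4·2.240625≈7.296094; next y=-7/10·(-0.490625)+1/4·7.296094≈2.167461
n=3: y≈2.167461, sp=4, e=sp−y≈1.832539; I≈12.573164, D=e−e_prev≈-2.658086; u=3/2·1.832539+0·12.573164+1/4·(-2.658086)≈2.084287; next y=-7/10·2.167461+1/4·2.084287≈-0.996151
n=4: y≈-0.996151, sp=4, e=sp−y≈4.996151; I≈17.569315, D=e−e_prev≈3.163612; u=3/2·4.996151+0·17.569315+1/4·3.163612≈8.285129; next y=-7/10·(-0.996151)+1/4·8.285129≈2.768588
n=5: y≈2.768588, sp=4, e=sp−y≈1.231412; I≈18.800727, D=e−e_prev≈-3.764739; u=3/2·1.231412+0·18.800727+1/4·(-3.764739)≈0.905933; next y=-7/10·2.768588+1/4·0.905933≈-1.711528
n=6: y≈-1.711528, sp=4, e=sp−y≈5.711528; I≈24.512255, D=e−e_prev≈4.480116; u=3/2·5.711528+0·24.512255+1/4·4.480116≈9.687321; next y=-7/10·(-1.711528)+1/4·9.687321≈3.619900
n=7: y≈3.619900, sp=4, e=sp−y≈0.380100; I≈24.892355, D=e−e_prev≈-5.331428; u=3/2·0.380100+0·24.892355+1/4·(-5.331428)≈-0.762707; next y=-7/10·3.619900+1/4·(-0.762707)≈-2.724607
n=8: y≈-2.724607, sp=4, e=sp−y≈6.724607; I≈31.616962, D=e−e_prev≈6.344507; u=3/2·6.724607+0·31.616962+1/4·6.344507≈11.673037; next y=-7/10·(-2.724607)+1/4·11.673037≈4.825484
n=9: y≈4.825484, sp=4, e=sp−y≈-0.825484; I≈30.791478, D=e−e_prev≈-7.550091; u=3/2·(-0.825484)+0·30.791478+1/4·(-7.550091)≈-3.125749; next y=-7/10·4.825484+1/4·(-3.125749)≈-4.159276
n=10: y≈-4.159276, sp=4, e=sp−y≈8.159276; I≈38.950754, D=e−e_prev≈8.984760; u=3/2·8.159276+0·38.950754+1/4·8.984760≈14.485104; next y=-7/10·(-4.159276)+1/4·14.485104≈6.532769
n=11: y≈6.532769, sp=4, e=sp−y≈-2.532769; I≈36.417985, D=e−e_prev≈-10.692045; u=3/2·(-2.532769)+0·36.417985+1/4·(-10.692045)≈-6.472165; next y=-7/10·6.532769+1/4·(-6.472165)≈-6.190980
n=12: y≈-6.190980, sp=4, e=sp−y≈10.190980; I≈46.608964, D=e−e_prev≈12.723749; u=3/2·10.190980+0·46.608964+1/4·12.723749≈18.467407; next y=-7/10·(-6.190980)+1/4·18.467407≈8.950538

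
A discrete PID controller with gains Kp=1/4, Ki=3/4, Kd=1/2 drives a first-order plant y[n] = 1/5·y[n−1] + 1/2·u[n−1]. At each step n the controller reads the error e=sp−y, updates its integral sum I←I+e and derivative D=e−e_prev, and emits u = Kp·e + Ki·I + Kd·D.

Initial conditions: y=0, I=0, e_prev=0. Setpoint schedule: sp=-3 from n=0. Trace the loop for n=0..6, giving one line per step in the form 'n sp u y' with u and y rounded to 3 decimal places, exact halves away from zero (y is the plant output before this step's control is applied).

(exact arithmetic carried between steps; '≈' marks a value shown rounded to 6 d.p. or computed from one; I and e_prev carry over from the previous line; the table rounds u and y to 3 d.p., halves away from zero)
n=0: y=0, sp=-3, e=sp−y=-3; I=-3, D=e−e_prev=-3; u=1/4·(-3)+3/4·(-3)+1/2·(-3)=-4.5; next y=1/5·0+1/2·(-4.5)=-2.25
n=1: y=-2.25, sp=-3, e=sp−y=-0.75; I=-3.75, D=e−e_prev=2.25; u=1/4·(-0.75)+3/4·(-3.75)+1/2·2.25=-1.875; next y=1/5·(-2.25)+1/2·(-1.875)=-1.3875
n=2: y=-1.3875, sp=-3, e=sp−y=-1.6125; I=-5.3625, D=e−e_prev=-0.8625; u=1/4·(-1.6125)+3/4·(-5.3625)+1/2·(-0.8625)=-4.85625; next y=1/5·(-1.3875)+1/2·(-4.85625)=-2.705625
n=3: y=-2.705625, sp=-3, e=sp−y=-0.294375; I=-5.656875, D=e−e_prev=1.318125; u=1/4·(-0.294375)+3/4·(-5.656875)+1/2·1.318125≈-3.657188; next y=1/5·(-2.705625)+1/2·(-3.657188)≈-2.369719
n=4: y≈-2.369719, sp=-3, e=sp−y≈-0.630281; I≈-6.287156, D=e−e_prev≈-0.335906; u=1/4·(-0.630281)+3/4·(-6.287156)+1/2·(-0.335906)≈-5.040891; next y=1/5·(-2.369719)+1/2·(-5.040891)≈-2.994389
n=5: y≈-2.994389, sp=-3, e=sp−y≈-0.005611; I≈-6.292767, D=e−e_prev≈0.624670; u=1/4·(-0.005611)+3/4·(-6.292767)+1/2·0.624670≈-4.408643; next y=1/5·(-2.994389)+1/2·(-4.408643)≈-2.803199
n=6: y≈-2.803199, sp=-3, e=sp−y≈-0.196801; I≈-6.489568, D=e−e_prev≈-0.191190; u=1/4·(-0.196801)+3/4·(-6.489568)+1/2·(-0.191190)≈-5.011971; next y=1/5·(-2.803199)+1/2·(-5.011971)≈-3.066625

0 -3 -4.500 0.000
1 -3 -1.875 -2.250
2 -3 -4.856 -1.388
3 -3 -3.657 -2.706
4 -3 -5.041 -2.370
5 -3 -4.409 -2.994
6 -3 -5.012 -2.803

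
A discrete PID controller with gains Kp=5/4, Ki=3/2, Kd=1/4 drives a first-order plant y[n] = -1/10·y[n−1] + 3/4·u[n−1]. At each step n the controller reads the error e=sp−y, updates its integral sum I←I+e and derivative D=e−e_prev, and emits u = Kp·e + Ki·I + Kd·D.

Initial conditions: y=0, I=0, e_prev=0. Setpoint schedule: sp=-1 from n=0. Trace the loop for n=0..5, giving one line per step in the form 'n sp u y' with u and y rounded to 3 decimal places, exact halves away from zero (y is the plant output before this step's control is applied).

0 -1 -3.000 0.000
1 -1 2.500 -2.250
2 -1 -9.238 2.100
3 -1 14.914 -7.138
4 -1 -35.301 11.900
5 -1 68.805 -27.666

(exact arithmetic carried between steps; '≈' marks a value shown rounded to 6 d.p. or computed from one; I and e_prev carry over from the previous line; the table rounds u and y to 3 d.p., halves away from zero)
n=0: y=0, sp=-1, e=sp−y=-1; I=-1, D=e−e_prev=-1; u=5/4·(-1)+3/2·(-1)+1/4·(-1)=-3; next y=-1/10·0+3/4·(-3)=-2.25
n=1: y=-2.25, sp=-1, e=sp−y=1.25; I=0.25, D=e−e_prev=2.25; u=5/4·1.25+3/2·0.25+1/4·2.25=2.5; next y=-1/10·(-2.25)+3/4·2.5=2.1
n=2: y=2.1, sp=-1, e=sp−y=-3.1; I=-2.85, D=e−e_prev=-4.35; u=5/4·(-3.1)+3/2·(-2.85)+1/4·(-4.35)=-9.2375; next y=-1/10·2.1+3/4·(-9.2375)=-7.138125
n=3: y=-7.138125, sp=-1, e=sp−y=6.138125; I=3.288125, D=e−e_prev=9.238125; u=5/4·6.138125+3/2·3.288125+1/4·9.238125=14.914375; next y=-1/10·(-7.138125)+3/4·14.914375≈11.899594
n=4: y≈11.899594, sp=-1, e=sp−y≈-12.899594; I≈-9.611469, D=e−e_prev≈-19.037719; u=5/4·(-12.899594)+3/2·(-9.611469)+1/4·(-19.037719)≈-35.301125; next y=-1/10·11.899594+3/4·(-35.301125)≈-27.665803
n=5: y≈-27.665803, sp=-1, e=sp−y≈26.665803; I≈17.054334, D=e−e_prev≈39.565397; u=5/4·26.665803+3/2·17.054334+1/4·39.565397≈68.805105; next y=-1/10·(-27.665803)+3/4·68.805105≈54.370409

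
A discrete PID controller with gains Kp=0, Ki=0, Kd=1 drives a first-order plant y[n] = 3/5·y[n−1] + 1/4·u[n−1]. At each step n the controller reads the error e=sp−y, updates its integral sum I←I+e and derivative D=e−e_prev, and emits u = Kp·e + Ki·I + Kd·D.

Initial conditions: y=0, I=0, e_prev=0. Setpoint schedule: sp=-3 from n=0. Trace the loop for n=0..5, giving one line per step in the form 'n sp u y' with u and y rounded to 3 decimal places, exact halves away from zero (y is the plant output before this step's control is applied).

(exact arithmetic carried between steps; '≈' marks a value shown rounded to 6 d.p. or computed from one; I and e_prev carry over from the previous line; the table rounds u and y to 3 d.p., halves away from zero)
n=0: y=0, sp=-3, e=sp−y=-3; I=-3, D=e−e_prev=-3; u=0·(-3)+0·(-3)+1·(-3)=-3; next y=3/5·0+1/4·(-3)=-0.75
n=1: y=-0.75, sp=-3, e=sp−y=-2.25; I=-5.25, D=e−e_prev=0.75; u=0·(-2.25)+0·(-5.25)+1·0.75=0.75; next y=3/5·(-0.75)+1/4·0.75=-0.2625
n=2: y=-0.2625, sp=-3, e=sp−y=-2.7375; I=-7.9875, D=e−e_prev=-0.4875; u=0·(-2.7375)+0·(-7.9875)+1·(-0.4875)=-0.4875; next y=3/5·(-0.2625)+1/4·(-0.4875)=-0.279375
n=3: y=-0.279375, sp=-3, e=sp−y=-2.720625; I=-10.708125, D=e−e_prev=0.016875; u=0·(-2.720625)+0·(-10.708125)+1·0.016875=0.016875; next y=3/5·(-0.279375)+1/4·0.016875≈-0.163406
n=4: y≈-0.163406, sp=-3, e=sp−y≈-2.836594; I≈-13.544719, D=e−e_prev≈-0.115969; u=0·(-2.836594)+0·(-13.544719)+1·(-0.115969)≈-0.115969; next y=3/5·(-0.163406)+1/4·(-0.115969)≈-0.127036
n=5: y≈-0.127036, sp=-3, e=sp−y≈-2.872964; I≈-16.417683, D=e−e_prev≈-0.036370; u=0·(-2.872964)+0·(-16.417683)+1·(-0.036370)≈-0.036370; next y=3/5·(-0.127036)+1/4·(-0.036370)≈-0.085314

0 -3 -3.000 0.000
1 -3 0.750 -0.750
2 -3 -0.488 -0.263
3 -3 0.017 -0.279
4 -3 -0.116 -0.163
5 -3 -0.036 -0.127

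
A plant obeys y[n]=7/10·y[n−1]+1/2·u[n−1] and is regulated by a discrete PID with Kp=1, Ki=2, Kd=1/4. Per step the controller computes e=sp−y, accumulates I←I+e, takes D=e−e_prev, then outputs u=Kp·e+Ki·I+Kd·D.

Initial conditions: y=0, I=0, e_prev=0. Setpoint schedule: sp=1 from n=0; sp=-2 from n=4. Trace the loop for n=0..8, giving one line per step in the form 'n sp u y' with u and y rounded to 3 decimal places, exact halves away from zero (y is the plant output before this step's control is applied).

(exact arithmetic carried between steps; '≈' marks a value shown rounded to 6 d.p. or computed from one; I and e_prev carry over from the previous line; the table rounds u and y to 3 d.p., halves away from zero)
n=0: y=0, sp=1, e=sp−y=1; I=1, D=e−e_prev=1; u=1·1+2·1+1/4·1=3.25; next y=7/10·0+1/2·3.25=1.625
n=1: y=1.625, sp=1, e=sp−y=-0.625; I=0.375, D=e−e_prev=-1.625; u=1·(-0.625)+2·0.375+1/4·(-1.625)=-0.28125; next y=7/10·1.625+1/2·(-0.28125)=0.996875
n=2: y=0.996875, sp=1, e=sp−y=0.003125; I=0.378125, D=e−e_prev=0.628125; u=1·0.003125+2·0.378125+1/4·0.628125≈0.916406; next y=7/10·0.996875+1/2·0.916406≈1.156016
n=3: y≈1.156016, sp=1, e=sp−y≈-0.156016; I≈0.222109, D=e−e_prev≈-0.159141; u=1·(-0.156016)+2·0.222109+1/4·(-0.159141)≈0.248418; next y=7/10·1.156016+1/2·0.248418≈0.933420
n=4: y≈0.933420, sp=-2, e=sp−y≈-2.933420; I≈-2.711311, D=e−e_prev≈-2.777404; u=1·(-2.933420)+2·(-2.711311)+1/4·(-2.777404)≈-9.050392; next y=7/10·0.933420+1/2·(-9.050392)≈-3.871802
n=5: y≈-3.871802, sp=-2, e=sp−y≈1.871802; I≈-0.839508, D=e−e_prev≈4.805222; u=1·1.871802+2·(-0.839508)+1/4·4.805222≈1.394091; next y=7/10·(-3.871802)+1/2·1.394091≈-2.013216
n=6: y≈-2.013216, sp=-2, e=sp−y≈0.013216; I≈-0.826292, D=e−e_prev≈-1.858586; u=1·0.013216+2·(-0.826292)+1/4·(-1.858586)≈-2.104015; next y=7/10·(-2.013216)+1/2·(-2.104015)≈-2.461259
n=7: y≈-2.461259, sp=-2, e=sp−y≈0.461259; I≈-0.365034, D=e−e_prev≈0.448043; u=1·0.461259+2·(-0.365034)+1/4·0.448043≈-0.156798; next y=7/10·(-2.461259)+1/2·(-0.156798)≈-1.801280
n=8: y≈-1.801280, sp=-2, e=sp−y≈-0.198720; I≈-0.563754, D=e−e_prev≈-0.659979; u=1·(-0.198720)+2·(-0.563754)+1/4·(-0.659979)≈-1.491222; next y=7/10·(-1.801280)+1/2·(-1.491222)≈-2.006507

0 1 3.250 0.000
1 1 -0.281 1.625
2 1 0.916 0.997
3 1 0.248 1.156
4 -2 -9.050 0.933
5 -2 1.394 -3.872
6 -2 -2.104 -2.013
7 -2 -0.157 -2.461
8 -2 -1.491 -1.801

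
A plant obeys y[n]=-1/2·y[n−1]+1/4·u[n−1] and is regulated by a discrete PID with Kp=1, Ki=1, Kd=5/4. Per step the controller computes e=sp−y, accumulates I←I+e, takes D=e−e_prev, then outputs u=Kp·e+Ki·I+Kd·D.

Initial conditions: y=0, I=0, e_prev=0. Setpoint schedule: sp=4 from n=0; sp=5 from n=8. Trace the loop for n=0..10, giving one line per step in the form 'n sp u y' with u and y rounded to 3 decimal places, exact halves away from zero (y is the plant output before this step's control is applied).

0 4 13.000 0.000
1 4 1.438 3.250
2 4 20.926 -1.266
3 4 -2.625 5.864
4 4 35.144 -3.588
5 4 -15.132 10.580
6 4 59.872 -9.073
7 4 -44.498 19.505
8 5 110.209 -20.877
9 5 -106.961 37.991
10 5 205.743 -45.735

(exact arithmetic carried between steps; '≈' marks a value shown rounded to 6 d.p. or computed from one; I and e_prev carry over from the previous line; the table rounds u and y to 3 d.p., halves away from zero)
n=0: y=0, sp=4, e=sp−y=4; I=4, D=e−e_prev=4; u=1·4+1·4+5/4·4=13; next y=-1/2·0+1/4·13=3.25
n=1: y=3.25, sp=4, e=sp−y=0.75; I=4.75, D=e−e_prev=-3.25; u=1·0.75+1·4.75+5/4·(-3.25)=1.4375; next y=-1/2·3.25+1/4·1.4375=-1.265625
n=2: y=-1.265625, sp=4, e=sp−y=5.265625; I=10.015625, D=e−e_prev=4.515625; u=1·5.265625+1·10.015625+5/4·4.515625≈20.925781; next y=-1/2·(-1.265625)+1/4·20.925781≈5.864258
n=3: y≈5.864258, sp=4, e=sp−y≈-1.864258; I≈8.151367, D=e−e_prev≈-7.129883; u=1·(-1.864258)+1·8.151367+5/4·(-7.129883)≈-2.625244; next y=-1/2·5.864258+1/4·(-2.625244)≈-3.588440
n=4: y≈-3.588440, sp=4, e=sp−y≈7.588440; I≈15.739807, D=e−e_prev≈9.452698; u=1·7.588440+1·15.739807+5/4·9.452698≈35.144119; next y=-1/2·(-3.588440)+1/4·35.144119≈10.580250
n=5: y≈10.580250, sp=4, e=sp−y≈-6.580250; I≈9.159557, D=e−e_prev≈-14.168690; u=1·(-6.580250)+1·9.159557+5/4·(-14.168690)≈-15.131555; next y=-1/2·10.580250+1/4·(-15.131555)≈-9.073014
n=6: y≈-9.073014, sp=4, e=sp−y≈13.073014; I≈22.232571, D=e−e_prev≈19.653263; u=1·13.073014+1·22.232571+5/4·19.653263≈59.872164; next y=-1/2·(-9.073014)+1/4·59.872164≈19.504548
n=7: y≈19.504548, sp=4, e=sp−y≈-15.504548; I≈6.728023, D=e−e_prev≈-28.577561; u=1·(-15.504548)+1·6.728023+5/4·(-28.577561)≈-44.498476; next y=-1/2·19.504548+1/4·(-44.498476)≈-20.876893
n=8: y≈-20.876893, sp=5, e=sp−y≈25.876893; I≈32.604916, D=e−e_prev≈41.381440; u=1·25.876893+1·32.604916+5/4·41.381440≈110.208609; next y=-1/2·(-20.876893)+1/4·110.208609≈37.990599
n=9: y≈37.990599, sp=5, e=sp−y≈-32.990599; I≈-0.385683, D=e−e_prev≈-58.867492; u=1·(-32.990599)+1·(-0.385683)+5/4·(-58.867492)≈-106.960646; next y=-1/2·37.990599+1/4·(-106.960646)≈-45.735461
n=10: y≈-45.735461, sp=5, e=sp−y≈50.735461; I≈50.349778, D=e−e_prev≈83.726060; u=1·50.735461+1·50.349778+5/4·83.726060≈205.742814; next y=-1/2·(-45.735461)+1/4·205.742814≈74.303434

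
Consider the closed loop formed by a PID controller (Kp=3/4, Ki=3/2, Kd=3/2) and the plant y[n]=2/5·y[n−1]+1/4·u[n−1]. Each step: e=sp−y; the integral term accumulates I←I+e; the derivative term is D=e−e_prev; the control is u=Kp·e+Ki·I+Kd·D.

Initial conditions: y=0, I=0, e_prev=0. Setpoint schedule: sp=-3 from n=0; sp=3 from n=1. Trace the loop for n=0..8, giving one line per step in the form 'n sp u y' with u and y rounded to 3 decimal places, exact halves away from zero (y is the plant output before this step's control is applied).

(exact arithmetic carried between steps; '≈' marks a value shown rounded to 6 d.p. or computed from one; I and e_prev carry over from the previous line; the table rounds u and y to 3 d.p., halves away from zero)
n=0: y=0, sp=-3, e=sp−y=-3; I=-3, D=e−e_prev=-3; u=3/4·(-3)+3/2·(-3)+3/2·(-3)=-11.25; next y=2/5·0+1/4·(-11.25)=-2.8125
n=1: y=-2.8125, sp=3, e=sp−y=5.8125; I=2.8125, D=e−e_prev=8.8125; u=3/4·5.8125+3/2·2.8125+3/2·8.8125=21.796875; next y=2/5·(-2.8125)+1/4·21.796875≈4.324219
n=2: y≈4.324219, sp=3, e=sp−y≈-1.324219; I≈1.488281, D=e−e_prev≈-7.136719; u=3/4·(-1.324219)+3/2·1.488281+3/2·(-7.136719)≈-9.465820; next y=2/5·4.324219+1/4·(-9.465820)≈-0.636768
n=3: y≈-0.636768, sp=3, e=sp−y≈3.636768; I≈5.125049, D=e−e_prev≈4.960986; u=3/4·3.636768+3/2·5.125049+3/2·4.960986≈17.856628; next y=2/5·(-0.636768)+1/4·17.856628≈4.209450
n=4: y≈4.209450, sp=3, e=sp−y≈-1.209450; I≈3.915599, D=e−e_prev≈-4.846218; u=3/4·(-1.209450)+3/2·3.915599+3/2·(-4.846218)≈-2.303016; next y=2/5·4.209450+1/4·(-2.303016)≈1.108026
n=5: y≈1.108026, sp=3, e=sp−y≈1.891974; I≈5.807573, D=e−e_prev≈3.101424; u=3/4·1.891974+3/2·5.807573+3/2·3.101424≈14.782476; next y=2/5·1.108026+1/4·14.782476≈4.138829
n=6: y≈4.138829, sp=3, e=sp−y≈-1.138829; I≈4.668743, D=e−e_prev≈-3.030803; u=3/4·(-1.138829)+3/2·4.668743+3/2·(-3.030803)≈1.602788; next y=2/5·4.138829+1/4·1.602788≈2.056229
n=7: y≈2.056229, sp=3, e=sp−y≈0.943771; I≈5.612515, D=e−e_prev≈2.082601; u=3/4·0.943771+3/2·5.612515+3/2·2.082601≈12.250501; next y=2/5·2.056229+1/4·12.250501≈3.885117
n=8: y≈3.885117, sp=3, e=sp−y≈-0.885117; I≈4.727398, D=e−e_prev≈-1.828888; u=3/4·(-0.885117)+3/2·4.727398+3/2·(-1.828888)≈3.683927; next y=2/5·3.885117+1/4·3.683927≈2.475028

0 -3 -11.250 0.000
1 3 21.797 -2.813
2 3 -9.466 4.324
3 3 17.857 -0.637
4 3 -2.303 4.209
5 3 14.782 1.108
6 3 1.603 4.139
7 3 12.251 2.056
8 3 3.684 3.885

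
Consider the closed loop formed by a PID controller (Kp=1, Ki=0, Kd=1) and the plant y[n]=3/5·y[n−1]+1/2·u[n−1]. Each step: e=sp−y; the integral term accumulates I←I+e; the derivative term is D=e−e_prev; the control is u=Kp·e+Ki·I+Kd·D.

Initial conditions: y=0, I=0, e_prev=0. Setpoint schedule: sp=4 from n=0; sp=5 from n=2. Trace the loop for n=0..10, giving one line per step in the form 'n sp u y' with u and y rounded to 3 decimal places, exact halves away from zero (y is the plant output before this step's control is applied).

(exact arithmetic carried between steps; '≈' marks a value shown rounded to 6 d.p. or computed from one; I and e_prev carry over from the previous line; the table rounds u and y to 3 d.p., halves away from zero)
n=0: y=0, sp=4, e=sp−y=4; I=4, D=e−e_prev=4; u=1·4+0·4+1·4=8; next y=3/5·0+1/2·8=4
n=1: y=4, sp=4, e=sp−y=0; I=4, D=e−e_prev=-4; u=1·0+0·4+1·(-4)=-4; next y=3/5·4+1/2·(-4)=0.4
n=2: y=0.4, sp=5, e=sp−y=4.6; I=8.6, D=e−e_prev=4.6; u=1·4.6+0·8.6+1·4.6=9.2; next y=3/5·0.4+1/2·9.2=4.84
n=3: y=4.84, sp=5, e=sp−y=0.16; I=8.76, D=e−e_prev=-4.44; u=1·0.16+0·8.76+1·(-4.44)=-4.28; next y=3/5·4.84+1/2·(-4.28)=0.764
n=4: y=0.764, sp=5, e=sp−y=4.236; I=12.996, D=e−e_prev=4.076; u=1·4.236+0·12.996+1·4.076=8.312; next y=3/5·0.764+1/2·8.312=4.6144
n=5: y=4.6144, sp=5, e=sp−y=0.3856; I=13.3816, D=e−e_prev=-3.8504; u=1·0.3856+0·13.3816+1·(-3.8504)=-3.4648; next y=3/5·4.6144+1/2·(-3.4648)=1.03624
n=6: y=1.03624, sp=5, e=sp−y=3.96376; I=17.34536, D=e−e_prev=3.57816; u=1·3.96376+0·17.34536+1·3.57816=7.54192; next y=3/5·1.03624+1/2·7.54192=4.392704
n=7: y=4.392704, sp=5, e=sp−y=0.607296; I=17.952656, D=e−e_prev=-3.356464; u=1·0.607296+0·17.952656+1·(-3.356464)=-2.749168; next y=3/5·4.392704+1/2·(-2.749168)≈1.261038
n=8: y≈1.261038, sp=5, e=sp−y≈3.738962; I≈21.691618, D=e−e_prev≈3.131666; u=1·3.738962+0·21.691618+1·3.131666≈6.870627; next y=3/5·1.261038+1/2·6.870627≈4.191937
n=9: y≈4.191937, sp=5, e=sp−y≈0.808063; I≈22.499681, D=e−e_prev≈-2.930898; u=1·0.808063+0·22.499681+1·(-2.930898)≈-2.122835; next y=3/5·4.191937+1/2·(-2.122835)≈1.453745
n=10: y≈1.453745, sp=5, e=sp−y≈3.546255; I≈26.045936, D=e−e_prev≈2.738192; u=1·3.546255+0·26.045936+1·2.738192≈6.284448; next y=3/5·1.453745+1/2·6.284448≈4.014471

0 4 8.000 0.000
1 4 -4.000 4.000
2 5 9.200 0.400
3 5 -4.280 4.840
4 5 8.312 0.764
5 5 -3.465 4.614
6 5 7.542 1.036
7 5 -2.749 4.393
8 5 6.871 1.261
9 5 -2.123 4.192
10 5 6.284 1.454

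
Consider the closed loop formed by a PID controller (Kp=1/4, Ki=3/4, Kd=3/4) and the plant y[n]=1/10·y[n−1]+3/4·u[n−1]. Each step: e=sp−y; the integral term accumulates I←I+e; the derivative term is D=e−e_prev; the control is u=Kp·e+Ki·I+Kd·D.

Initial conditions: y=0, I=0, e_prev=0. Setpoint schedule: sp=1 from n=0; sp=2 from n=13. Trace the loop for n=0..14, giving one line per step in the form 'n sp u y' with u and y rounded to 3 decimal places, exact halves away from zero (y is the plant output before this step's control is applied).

(exact arithmetic carried between steps; '≈' marks a value shown rounded to 6 d.p. or computed from one; I and e_prev carry over from the previous line; the table rounds u and y to 3 d.p., halves away from zero)
n=0: y=0, sp=1, e=sp−y=1; I=1, D=e−e_prev=1; u=1/4·1+3/4·1+3/4·1=1.75; next y=1/10·0+3/4·1.75=1.3125
n=1: y=1.3125, sp=1, e=sp−y=-0.3125; I=0.6875, D=e−e_prev=-1.3125; u=1/4·(-0.3125)+3/4·0.6875+3/4·(-1.3125)=-0.546875; next y=1/10·1.3125+3/4·(-0.546875)≈-0.278906
n=2: y≈-0.278906, sp=1, e=sp−y≈1.278906; I≈1.966406, D=e−e_prev≈1.591406; u=1/4·1.278906+3/4·1.966406+3/4·1.591406≈2.988086; next y=1/10·(-0.278906)+3/4·2.988086≈2.213174
n=3: y≈2.213174, sp=1, e=sp−y≈-1.213174; I≈0.753232, D=e−e_prev≈-2.492080; u=1/4·(-1.213174)+3/4·0.753232+3/4·(-2.492080)≈-1.607429; next y=1/10·2.213174+3/4·(-1.607429)≈-0.984255
n=4: y≈-0.984255, sp=1, e=sp−y≈1.984255; I≈2.737487, D=e−e_prev≈3.197428; u=1/4·1.984255+3/4·2.737487+3/4·3.197428≈4.947250; next y=1/10·(-0.984255)+3/4·4.947250≈3.612012
n=5: y≈3.612012, sp=1, e=sp−y≈-2.612012; I≈0.125475, D=e−e_prev≈-4.596267; u=1/4·(-2.612012)+3/4·0.125475+3/4·(-4.596267)≈-4.006097; next y=1/10·3.612012+3/4·(-4.006097)≈-2.643371
n=6: y≈-2.643371, sp=1, e=sp−y≈3.643371; I≈3.768846, D=e−e_prev≈6.255384; u=1/4·3.643371+3/4·3.768846+3/4·6.255384≈8.429015; next y=1/10·(-2.643371)+3/4·8.429015≈6.057424
n=7: y≈6.057424, sp=1, e=sp−y≈-5.057424; I≈-1.288578, D=e−e_prev≈-8.700796; u=1/4·(-5.057424)+3/4·(-1.288578)+3/4·(-8.700796)≈-8.756386; next y=1/10·6.057424+3/4·(-8.756386)≈-5.961547
n=8: y≈-5.961547, sp=1, e=sp−y≈6.961547; I≈5.672969, D=e−e_prev≈12.018972; u=1/4·6.961547+3/4·5.672969+3/4·12.018972≈15.009343; next y=1/10·(-5.961547)+3/4·15.009343≈10.660852
n=9: y≈10.660852, sp=1, e=sp−y≈-9.660852; I≈-3.987883, D=e−e_prev≈-16.622400; u=1/4·(-9.660852)+3/4·(-3.987883)+3/4·(-16.622400)≈-17.872925; next y=1/10·10.660852+3/4·(-17.872925)≈-12.338608
n=10: y≈-12.338608, sp=1, e=sp−y≈13.338608; I≈9.350726, D=e−e_prev≈22.999461; u=1/4·13.338608+3/4·9.350726+3/4·22.999461≈27.597292; next y=1/10·(-12.338608)+3/4·27.597292≈19.464108
n=11: y≈19.464108, sp=1, e=sp−y≈-18.464108; I≈-9.113382, D=e−e_prev≈-31.802716; u=1/4·(-18.464108)+3/4·(-9.113382)+3/4·(-31.802716)≈-35.303101; next y=1/10·19.464108+3/4·(-35.303101)≈-24.530915
n=12: y≈-24.530915, sp=1, e=sp−y≈25.530915; I≈16.417533, D=e−e_prev≈43.995023; u=1/4·25.530915+3/4·16.417533+3/4·43.995023≈51.692146; next y=1/10·(-24.530915)+3/4·51.692146≈36.316018
n=13: y≈36.316018, sp=2, e=sp−y≈-34.316018; I≈-17.898485, D=e−e_prev≈-59.846933; u=1/4·(-34.316018)+3/4·(-17.898485)+3/4·(-59.846933)≈-66.888068; next y=1/10·36.316018+3/4·(-66.888068)≈-46.534449
n=14: y≈-46.534449, sp=2, e=sp−y≈48.534449; I≈30.635964, D=e−e_prev≈82.850467; u=1/4·48.534449+3/4·30.635964+3/4·82.850467≈97.248435; next y=1/10·(-46.534449)+3/4·97.248435≈68.282882

0 1 1.750 0.000
1 1 -0.547 1.313
2 1 2.988 -0.279
3 1 -1.607 2.213
4 1 4.947 -0.984
5 1 -4.006 3.612
6 1 8.429 -2.643
7 1 -8.756 6.057
8 1 15.009 -5.962
9 1 -17.873 10.661
10 1 27.597 -12.339
11 1 -35.303 19.464
12 1 51.692 -24.531
13 2 -66.888 36.316
14 2 97.248 -46.534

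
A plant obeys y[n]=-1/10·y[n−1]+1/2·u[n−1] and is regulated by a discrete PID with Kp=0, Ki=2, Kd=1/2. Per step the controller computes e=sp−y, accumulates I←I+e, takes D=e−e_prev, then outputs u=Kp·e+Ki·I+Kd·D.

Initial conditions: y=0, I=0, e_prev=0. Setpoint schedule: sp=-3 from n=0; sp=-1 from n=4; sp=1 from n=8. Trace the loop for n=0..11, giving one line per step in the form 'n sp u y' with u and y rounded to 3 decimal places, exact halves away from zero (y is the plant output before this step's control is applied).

(exact arithmetic carried between steps; '≈' marks a value shown rounded to 6 d.p. or computed from one; I and e_prev carry over from the previous line; the table rounds u and y to 3 d.p., halves away from zero)
n=0: y=0, sp=-3, e=sp−y=-3; I=-3, D=e−e_prev=-3; u=0·(-3)+2·(-3)+1/2·(-3)=-7.5; next y=-1/10·0+1/2·(-7.5)=-3.75
n=1: y=-3.75, sp=-3, e=sp−y=0.75; I=-2.25, D=e−e_prev=3.75; u=0·0.75+2·(-2.25)+1/2·3.75=-2.625; next y=-1/10·(-3.75)+1/2·(-2.625)=-0.9375
n=2: y=-0.9375, sp=-3, e=sp−y=-2.0625; I=-4.3125, D=e−e_prev=-2.8125; u=0·(-2.0625)+2·(-4.3125)+1/2·(-2.8125)=-10.03125; next y=-1/10·(-0.9375)+1/2·(-10.03125)=-4.921875
n=3: y=-4.921875, sp=-3, e=sp−y=1.921875; I=-2.390625, D=e−e_prev=3.984375; u=0·1.921875+2·(-2.390625)+1/2·3.984375≈-2.789063; next y=-1/10·(-4.921875)+1/2·(-2.789063)≈-0.902344
n=4: y≈-0.902344, sp=-1, e=sp−y≈-0.097656; I≈-2.488281, D=e−e_prev≈-2.019531; u=0·(-0.097656)+2·(-2.488281)+1/2·(-2.019531)≈-5.986328; next y=-1/10·(-0.902344)+1/2·(-5.986328)≈-2.902930
n=5: y≈-2.902930, sp=-1, e=sp−y≈1.902930; I≈-0.585352, D=e−e_prev≈2.000586; u=0·1.902930+2·(-0.585352)+1/2·2.000586≈-0.170410; next y=-1/10·(-2.902930)+1/2·(-0.170410)≈0.205088
n=6: y≈0.205088, sp=-1, e=sp−y≈-1.205088; I≈-1.790439, D=e−e_prev≈-3.108018; u=0·(-1.205088)+2·(-1.790439)+1/2·(-3.108018)≈-5.134888; next y=-1/10·0.205088+1/2·(-5.134888)≈-2.587953
n=7: y≈-2.587953, sp=-1, e=sp−y≈1.587953; I≈-0.202487, D=e−e_prev≈2.793041; u=0·1.587953+2·(-0.202487)+1/2·2.793041≈0.991547; next y=-1/10·(-2.587953)+1/2·0.991547≈0.754569
n=8: y≈0.754569, sp=1, e=sp−y≈0.245431; I≈0.042945, D=e−e_prev≈-1.342521; u=0·0.245431+2·0.042945+1/2·(-1.342521)≈-0.585371; next y=-1/10·0.754569+1/2·(-0.585371)≈-0.368143
n=9: y≈-0.368143, sp=1, e=sp−y≈1.368143; I≈1.411087, D=e−e_prev≈1.122711; u=0·1.368143+2·1.411087+1/2·1.122711≈3.383530; next y=-1/10·(-0.368143)+1/2·3.383530≈1.728579
n=10: y≈1.728579, sp=1, e=sp−y≈-0.728579; I≈0.682508, D=e−e_prev≈-2.096722; u=0·(-0.728579)+2·0.682508+1/2·(-2.096722)≈0.316655; next y=-1/10·1.728579+1/2·0.316655≈-0.014530
n=11: y≈-0.014530, sp=1, e=sp−y≈1.014530; I≈1.697038, D=e−e_prev≈1.743110; u=0·1.014530+2·1.697038+1/2·1.743110≈4.265632; next y=-1/10·(-0.014530)+1/2·4.265632≈2.134269

0 -3 -7.500 0.000
1 -3 -2.625 -3.750
2 -3 -10.031 -0.938
3 -3 -2.789 -4.922
4 -1 -5.986 -0.902
5 -1 -0.170 -2.903
6 -1 -5.135 0.205
7 -1 0.992 -2.588
8 1 -0.585 0.755
9 1 3.384 -0.368
10 1 0.317 1.729
11 1 4.266 -0.015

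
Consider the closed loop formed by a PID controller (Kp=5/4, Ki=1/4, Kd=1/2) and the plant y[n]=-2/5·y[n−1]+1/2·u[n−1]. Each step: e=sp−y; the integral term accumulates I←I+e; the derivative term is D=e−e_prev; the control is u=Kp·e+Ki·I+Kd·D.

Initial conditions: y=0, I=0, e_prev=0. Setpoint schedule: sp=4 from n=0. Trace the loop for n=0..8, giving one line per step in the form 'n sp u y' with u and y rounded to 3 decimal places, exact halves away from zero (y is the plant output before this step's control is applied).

0 4 8.000 0.000
1 4 -1.000 4.000
2 4 13.200 -2.100
3 4 -7.405 7.440
4 4 24.742 -6.679
5 4 -23.089 15.042
6 4 50.219 -17.562
7 4 -60.084 32.134
8 4 107.789 -42.896

(exact arithmetic carried between steps; '≈' marks a value shown rounded to 6 d.p. or computed from one; I and e_prev carry over from the previous line; the table rounds u and y to 3 d.p., halves away from zero)
n=0: y=0, sp=4, e=sp−y=4; I=4, D=e−e_prev=4; u=5/4·4+1/4·4+1/2·4=8; next y=-2/5·0+1/2·8=4
n=1: y=4, sp=4, e=sp−y=0; I=4, D=e−e_prev=-4; u=5/4·0+1/4·4+1/2·(-4)=-1; next y=-2/5·4+1/2·(-1)=-2.1
n=2: y=-2.1, sp=4, e=sp−y=6.1; I=10.1, D=e−e_prev=6.1; u=5/4·6.1+1/4·10.1+1/2·6.1=13.2; next y=-2/5·(-2.1)+1/2·13.2=7.44
n=3: y=7.44, sp=4, e=sp−y=-3.44; I=6.66, D=e−e_prev=-9.54; u=5/4·(-3.44)+1/4·6.66+1/2·(-9.54)=-7.405; next y=-2/5·7.44+1/2·(-7.405)=-6.6785
n=4: y=-6.6785, sp=4, e=sp−y=10.6785; I=17.3385, D=e−e_prev=14.1185; u=5/4·10.6785+1/4·17.3385+1/2·14.1185=24.742; next y=-2/5·(-6.6785)+1/2·24.742=15.0424
n=5: y=15.0424, sp=4, e=sp−y=-11.0424; I=6.2961, D=e−e_prev=-21.7209; u=5/4·(-11.0424)+1/4·6.2961+1/2·(-21.7209)=-23.089425; next y=-2/5·15.0424+1/2·(-23.089425)≈-17.561673
n=6: y≈-17.561673, sp=4, e=sp−y≈21.561673; I≈27.857773, D=e−e_prev≈32.604073; u=5/4·21.561673+1/4·27.857773+1/2·32.604073≈50.21857; next y=-2/5·(-17.561673)+1/2·50.21857≈32.133954
n=7: y=32.133954, sp=4, e=sp−y=-28.133954; I≈-0.276182, D=e−e_prev≈-49.695627; u=5/4·(-28.133954)+1/4·(-0.276182)+1/2·(-49.695627)≈-60.084301; next y=-2/5·32.133954+1/2·(-60.084301)≈-42.895732
n=8: y≈-42.895732, sp=4, e=sp−y≈46.895732; I≈46.619551, D=e−e_prev≈75.029686; u=5/4·46.895732+1/4·46.619551+1/2·75.029686≈107.789396; next y=-2/5·(-42.895732)+1/2·107.789396≈71.052991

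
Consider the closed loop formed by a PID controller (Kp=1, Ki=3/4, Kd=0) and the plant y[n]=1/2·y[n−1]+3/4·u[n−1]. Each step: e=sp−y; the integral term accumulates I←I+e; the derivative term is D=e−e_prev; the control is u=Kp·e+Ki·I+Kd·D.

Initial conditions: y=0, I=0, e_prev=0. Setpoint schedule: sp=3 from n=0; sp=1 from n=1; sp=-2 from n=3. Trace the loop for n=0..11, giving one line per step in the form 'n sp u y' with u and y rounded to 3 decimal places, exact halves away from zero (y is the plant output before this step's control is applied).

(exact arithmetic carried between steps; '≈' marks a value shown rounded to 6 d.p. or computed from one; I and e_prev carry over from the previous line; the table rounds u and y to 3 d.p., halves away from zero)
n=0: y=0, sp=3, e=sp−y=3; I=3, D=e−e_prev=3; u=1·3+3/4·3+0·3=5.25; next y=1/2·0+3/4·5.25=3.9375
n=1: y=3.9375, sp=1, e=sp−y=-2.9375; I=0.0625, D=e−e_prev=-5.9375; u=1·(-2.9375)+3/4·0.0625+0·(-5.9375)=-2.890625; next y=1/2·3.9375+3/4·(-2.890625)≈-0.199219
n=2: y≈-0.199219, sp=1, e=sp−y≈1.199219; I≈1.261719, D=e−e_prev≈4.136719; u=1·1.199219+3/4·1.261719+0·4.136719≈2.145508; next y=1/2·(-0.199219)+3/4·2.145508≈1.509521
n=3: y≈1.509521, sp=-2, e=sp−y≈-3.509521; I≈-2.247803, D=e−e_prev≈-4.708740; u=1·(-3.509521)+3/4·(-2.247803)+0·(-4.708740)≈-5.195374; next y=1/2·1.509521+3/4·(-5.195374)≈-3.141769
n=4: y≈-3.141769, sp=-2, e=sp−y≈1.141769; I≈-1.106033, D=e−e_prev≈4.651291; u=1·1.141769+3/4·(-1.106033)+0·4.651291≈0.312244; next y=1/2·(-3.141769)+3/4·0.312244≈-1.336701
n=5: y≈-1.336701, sp=-2, e=sp−y≈-0.663299; I≈-1.769332, D=e−e_prev≈-1.805068; u=1·(-0.663299)+3/4·(-1.769332)+0·(-1.805068)≈-1.990298; next y=1/2·(-1.336701)+3/4·(-1.990298)≈-2.161074
n=6: y≈-2.161074, sp=-2, e=sp−y≈0.161074; I≈-1.608258, D=e−e_prev≈0.824372; u=1·0.161074+3/4·(-1.608258)+0·0.824372≈-1.045120; next y=1/2·(-2.161074)+3/4·(-1.045120)≈-1.864377
n=7: y≈-1.864377, sp=-2, e=sp−y≈-0.135623; I≈-1.743881, D=e−e_prev≈-0.296697; u=1·(-0.135623)+3/4·(-1.743881)+0·(-0.296697)≈-1.443534; next y=1/2·(-1.864377)+3/4·(-1.443534)≈-2.014839
n=8: y≈-2.014839, sp=-2, e=sp−y≈0.014839; I≈-1.729042, D=e−e_prev≈0.150462; u=1·0.014839+3/4·(-1.729042)+0·0.150462≈-1.281943; next y=1/2·(-2.014839)+3/4·(-1.281943)≈-1.968877
n=9: y≈-1.968877, sp=-2, e=sp−y≈-0.031123; I≈-1.760166, D=e−e_prev≈-0.045963; u=1·(-0.031123)+3/4·(-1.760166)+0·(-0.045963)≈-1.351248; next y=1/2·(-1.968877)+3/4·(-1.351248)≈-1.997874
n=10: y≈-1.997874, sp=-2, e=sp−y≈-0.002126; I≈-1.762292, D=e−e_prev≈0.028998; u=1·(-0.002126)+3/4·(-1.762292)+0·0.028998≈-1.323845; next y=1/2·(-1.997874)+3/4·(-1.323845)≈-1.991821
n=11: y≈-1.991821, sp=-2, e=sp−y≈-0.008179; I≈-1.770471, D=e−e_prev≈-0.006054; u=1·(-0.008179)+3/4·(-1.770471)+0·(-0.006054)≈-1.336033; next y=1/2·(-1.991821)+3/4·(-1.336033)≈-1.997935

0 3 5.250 0.000
1 1 -2.891 3.938
2 1 2.146 -0.199
3 -2 -5.195 1.510
4 -2 0.312 -3.142
5 -2 -1.990 -1.337
6 -2 -1.045 -2.161
7 -2 -1.444 -1.864
8 -2 -1.282 -2.015
9 -2 -1.351 -1.969
10 -2 -1.324 -1.998
11 -2 -1.336 -1.992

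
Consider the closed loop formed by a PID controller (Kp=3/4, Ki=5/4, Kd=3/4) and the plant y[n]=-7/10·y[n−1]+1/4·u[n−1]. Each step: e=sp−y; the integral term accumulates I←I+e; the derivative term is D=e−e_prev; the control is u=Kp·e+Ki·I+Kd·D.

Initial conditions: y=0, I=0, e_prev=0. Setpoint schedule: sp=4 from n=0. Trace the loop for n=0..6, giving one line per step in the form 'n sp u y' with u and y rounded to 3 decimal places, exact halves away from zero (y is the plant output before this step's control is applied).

0 4 11.000 0.000
1 4 5.438 2.750
2 4 18.180 -0.566
3 4 6.257 4.941
4 4 28.009 -1.894
5 4 2.138 8.328
6 4 41.859 -5.295

(exact arithmetic carried between steps; '≈' marks a value shown rounded to 6 d.p. or computed from one; I and e_prev carry over from the previous line; the table rounds u and y to 3 d.p., halves away from zero)
n=0: y=0, sp=4, e=sp−y=4; I=4, D=e−e_prev=4; u=3/4·4+5/4·4+3/4·4=11; next y=-7/10·0+1/4·11=2.75
n=1: y=2.75, sp=4, e=sp−y=1.25; I=5.25, D=e−e_prev=-2.75; u=3/4·1.25+5/4·5.25+3/4·(-2.75)=5.4375; next y=-7/10·2.75+1/4·5.4375=-0.565625
n=2: y=-0.565625, sp=4, e=sp−y=4.565625; I=9.815625, D=e−e_prev=3.315625; u=3/4·4.565625+5/4·9.815625+3/4·3.315625≈18.180469; next y=-7/10·(-0.565625)+1/4·18.180469≈4.941055
n=3: y≈4.941055, sp=4, e=sp−y≈-0.941055; I≈8.874570, D=e−e_prev≈-5.506680; u=3/4·(-0.941055)+5/4·8.874570+3/4·(-5.506680)≈6.257412; next y=-7/10·4.941055+1/4·6.257412≈-1.894385
n=4: y≈-1.894385, sp=4, e=sp−y≈5.894385; I≈14.768956, D=e−e_prev≈6.835440; u=3/4·5.894385+5/4·14.768956+3/4·6.835440≈28.008563; next y=-7/10·(-1.894385)+1/4·28.008563≈8.328211
n=5: y≈8.328211, sp=4, e=sp−y≈-4.328211; I≈10.440745, D=e−e_prev≈-10.222596; u=3/4·(-4.328211)+5/4·10.440745+3/4·(-10.222596)≈2.137827; next y=-7/10·8.328211+1/4·2.137827≈-5.295291
n=6: y≈-5.295291, sp=4, e=sp−y≈9.295291; I≈19.736036, D=e−e_prev≈13.623501; u=3/4·9.295291+5/4·19.736036+3/4·13.623501≈41.859139; next y=-7/10·(-5.295291)+1/4·41.859139≈14.171488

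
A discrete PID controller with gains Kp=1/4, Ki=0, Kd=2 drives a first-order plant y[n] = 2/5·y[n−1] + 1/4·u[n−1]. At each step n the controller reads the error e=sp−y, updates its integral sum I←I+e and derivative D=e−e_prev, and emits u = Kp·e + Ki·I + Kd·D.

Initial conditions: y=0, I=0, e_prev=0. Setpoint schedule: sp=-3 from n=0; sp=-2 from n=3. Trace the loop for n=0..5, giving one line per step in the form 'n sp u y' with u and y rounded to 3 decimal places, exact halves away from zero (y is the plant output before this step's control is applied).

(exact arithmetic carried between steps; '≈' marks a value shown rounded to 6 d.p. or computed from one; I and e_prev carry over from the previous line; the table rounds u and y to 3 d.p., halves away from zero)
n=0: y=0, sp=-3, e=sp−y=-3; I=-3, D=e−e_prev=-3; u=1/4·(-3)+0·(-3)+2·(-3)=-6.75; next y=2/5·0+1/4·(-6.75)=-1.6875
n=1: y=-1.6875, sp=-3, e=sp−y=-1.3125; I=-4.3125, D=e−e_prev=1.6875; u=1/4·(-1.3125)+0·(-4.3125)+2·1.6875=3.046875; next y=2/5·(-1.6875)+1/4·3.046875≈0.086719
n=2: y≈0.086719, sp=-3, e=sp−y≈-3.086719; I≈-7.399219, D=e−e_prev≈-1.774219; u=1/4·(-3.086719)+0·(-7.399219)+2·(-1.774219)≈-4.320117; next y=2/5·0.086719+1/4·(-4.320117)≈-1.045342
n=3: y≈-1.045342, sp=-2, e=sp−y≈-0.954658; I≈-8.353877, D=e−e_prev≈2.132061; u=1/4·(-0.954658)+0·(-8.353877)+2·2.132061≈4.025457; next y=2/5·(-1.045342)+1/4·4.025457≈0.588227
n=4: y≈0.588227, sp=-2, e=sp−y≈-2.588227; I≈-10.942104, D=e−e_prev≈-1.633569; u=1/4·(-2.588227)+0·(-10.942104)+2·(-1.633569)≈-3.914195; next y=2/5·0.588227+1/4·(-3.914195)≈-0.743258
n=5: y≈-0.743258, sp=-2, e=sp−y≈-1.256742; I≈-12.198847, D=e−e_prev≈1.331485; u=1/4·(-1.256742)+0·(-12.198847)+2·1.331485≈2.348785; next y=2/5·(-0.743258)+1/4·2.348785≈0.289893

0 -3 -6.750 0.000
1 -3 3.047 -1.688
2 -3 -4.320 0.087
3 -2 4.025 -1.045
4 -2 -3.914 0.588
5 -2 2.349 -0.743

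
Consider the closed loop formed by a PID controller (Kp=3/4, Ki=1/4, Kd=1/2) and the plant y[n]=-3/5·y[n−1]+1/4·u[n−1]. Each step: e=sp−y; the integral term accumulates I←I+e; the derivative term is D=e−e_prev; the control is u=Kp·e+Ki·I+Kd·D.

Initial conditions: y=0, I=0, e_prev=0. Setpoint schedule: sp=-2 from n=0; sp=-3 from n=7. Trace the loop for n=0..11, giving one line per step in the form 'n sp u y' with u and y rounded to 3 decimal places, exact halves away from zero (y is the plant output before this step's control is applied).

(exact arithmetic carried between steps; '≈' marks a value shown rounded to 6 d.p. or computed from one; I and e_prev carry over from the previous line; the table rounds u and y to 3 d.p., halves away from zero)
n=0: y=0, sp=-2, e=sp−y=-2; I=-2, D=e−e_prev=-2; u=3/4·(-2)+1/4·(-2)+1/2·(-2)=-3; next y=-3/5·0+1/4·(-3)=-0.75
n=1: y=-0.75, sp=-2, e=sp−y=-1.25; I=-3.25, D=e−e_prev=0.75; u=3/4·(-1.25)+1/4·(-3.25)+1/2·0.75=-1.375; next y=-3/5·(-0.75)+1/4·(-1.375)=0.10625
n=2: y=0.10625, sp=-2, e=sp−y=-2.10625; I=-5.35625, D=e−e_prev=-0.85625; u=3/4·(-2.10625)+1/4·(-5.35625)+1/2·(-0.85625)=-3.346875; next y=-3/5·0.10625+1/4·(-3.346875)≈-0.900469
n=3: y≈-0.900469, sp=-2, e=sp−y≈-1.099531; I≈-6.455781, D=e−e_prev≈1.006719; u=3/4·(-1.099531)+1/4·(-6.455781)+1/2·1.006719≈-1.935234; next y=-3/5·(-0.900469)+1/4·(-1.935234)≈0.056473
n=4: y≈0.056473, sp=-2, e=sp−y≈-2.056473; I≈-8.512254, D=e−e_prev≈-0.956941; u=3/4·(-2.056473)+1/4·(-8.512254)+1/2·(-0.956941)≈-4.148889; next y=-3/5·0.056473+1/4·(-4.148889)≈-1.071106
n=5: y≈-1.071106, sp=-2, e=sp−y≈-0.928894; I≈-9.441148, D=e−e_prev≈1.127578; u=3/4·(-0.928894)+1/4·(-9.441148)+1/2·1.127578≈-2.493169; next y=-3/5·(-1.071106)+1/4·(-2.493169)≈0.019371
n=6: y≈0.019371, sp=-2, e=sp−y≈-2.019371; I≈-11.460519, D=e−e_prev≈-1.090477; u=3/4·(-2.019371)+1/4·(-11.460519)+1/2·(-1.090477)≈-4.924897; next y=-3/5·0.019371+1/4·(-4.924897)≈-1.242847
n=7: y≈-1.242847, sp=-3, e=sp−y≈-1.757153; I≈-13.217672, D=e−e_prev≈0.262218; u=3/4·(-1.757153)+1/4·(-13.217672)+1/2·0.262218≈-4.491174; next y=-3/5·(-1.242847)+1/4·(-4.491174)≈-0.377085
n=8: y≈-0.377085, sp=-3, e=sp−y≈-2.622915; I≈-15.840587, D=e−e_prev≈-0.865762; u=3/4·(-2.622915)+1/4·(-15.840587)+1/2·(-0.865762)≈-6.360214; next y=-3/5·(-0.377085)+1/4·(-6.360214)≈-1.363802
n=9: y≈-1.363802, sp=-3, e=sp−y≈-1.636198; I≈-17.476785, D=e−e_prev≈0.986717; u=3/4·(-1.636198)+1/4·(-17.476785)+1/2·0.986717≈-5.102986; next y=-3/5·(-1.363802)+1/4·(-5.102986)≈-0.457465
n=10: y≈-0.457465, sp=-3, e=sp−y≈-2.542535; I≈-20.019320, D=e−e_prev≈-0.906337; u=3/4·(-2.542535)+1/4·(-20.019320)+1/2·(-0.906337)≈-7.364900; next y=-3/5·(-0.457465)+1/4·(-7.364900)≈-1.566746
n=11: y≈-1.566746, sp=-3, e=sp−y≈-1.433254; I≈-21.452574, D=e−e_prev≈1.109281; u=3/4·(-1.433254)+1/4·(-21.452574)+1/2·1.109281≈-5.883444; next y=-3/5·(-1.566746)+1/4·(-5.883444)≈-0.530813

0 -2 -3.000 0.000
1 -2 -1.375 -0.750
2 -2 -3.347 0.106
3 -2 -1.935 -0.900
4 -2 -4.149 0.056
5 -2 -2.493 -1.071
6 -2 -4.925 0.019
7 -3 -4.491 -1.243
8 -3 -6.360 -0.377
9 -3 -5.103 -1.364
10 -3 -7.365 -0.457
11 -3 -5.883 -1.567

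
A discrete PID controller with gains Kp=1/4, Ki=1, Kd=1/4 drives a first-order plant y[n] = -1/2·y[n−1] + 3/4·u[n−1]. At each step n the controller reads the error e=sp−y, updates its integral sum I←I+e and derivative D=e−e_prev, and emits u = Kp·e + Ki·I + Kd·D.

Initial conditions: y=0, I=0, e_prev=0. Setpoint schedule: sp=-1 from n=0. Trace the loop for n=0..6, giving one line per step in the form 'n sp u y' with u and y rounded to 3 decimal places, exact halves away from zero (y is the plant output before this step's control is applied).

(exact arithmetic carried between steps; '≈' marks a value shown rounded to 6 d.p. or computed from one; I and e_prev carry over from the previous line; the table rounds u and y to 3 d.p., halves away from zero)
n=0: y=0, sp=-1, e=sp−y=-1; I=-1, D=e−e_prev=-1; u=1/4·(-1)+1·(-1)+1/4·(-1)=-1.5; next y=-1/2·0+3/4·(-1.5)=-1.125
n=1: y=-1.125, sp=-1, e=sp−y=0.125; I=-0.875, D=e−e_prev=1.125; u=1/4·0.125+1·(-0.875)+1/4·1.125=-0.5625; next y=-1/2·(-1.125)+3/4·(-0.5625)=0.140625
n=2: y=0.140625, sp=-1, e=sp−y=-1.140625; I=-2.015625, D=e−e_prev=-1.265625; u=1/4·(-1.140625)+1·(-2.015625)+1/4·(-1.265625)≈-2.617188; next y=-1/2·0.140625+3/4·(-2.617188)≈-2.033203
n=3: y≈-2.033203, sp=-1, e=sp−y≈1.033203; I≈-0.982422, D=e−e_prev≈2.173828; u=1/4·1.033203+1·(-0.982422)+1/4·2.173828≈-0.180664; next y=-1/2·(-2.033203)+3/4·(-0.180664)≈0.881104
n=4: y≈0.881104, sp=-1, e=sp−y≈-1.881104; I≈-2.863525, D=e−e_prev≈-2.914307; u=1/4·(-1.881104)+1·(-2.863525)+1/4·(-2.914307)≈-4.062378; next y=-1/2·0.881104+3/4·(-4.062378)≈-3.487335
n=5: y≈-3.487335, sp=-1, e=sp−y≈2.487335; I≈-0.376190, D=e−e_prev≈4.368439; u=1/4·2.487335+1·(-0.376190)+1/4·4.368439≈1.337753; next y=-1/2·(-3.487335)+3/4·1.337753≈2.746983
n=6: y≈2.746983, sp=-1, e=sp−y≈-3.746983; I≈-4.123173, D=e−e_prev≈-6.234318; u=1/4·(-3.746983)+1·(-4.123173)+1/4·(-6.234318)≈-6.618498; next y=-1/2·2.746983+3/4·(-6.618498)≈-6.337365

0 -1 -1.500 0.000
1 -1 -0.563 -1.125
2 -1 -2.617 0.141
3 -1 -0.181 -2.033
4 -1 -4.062 0.881
5 -1 1.338 -3.487
6 -1 -6.618 2.747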